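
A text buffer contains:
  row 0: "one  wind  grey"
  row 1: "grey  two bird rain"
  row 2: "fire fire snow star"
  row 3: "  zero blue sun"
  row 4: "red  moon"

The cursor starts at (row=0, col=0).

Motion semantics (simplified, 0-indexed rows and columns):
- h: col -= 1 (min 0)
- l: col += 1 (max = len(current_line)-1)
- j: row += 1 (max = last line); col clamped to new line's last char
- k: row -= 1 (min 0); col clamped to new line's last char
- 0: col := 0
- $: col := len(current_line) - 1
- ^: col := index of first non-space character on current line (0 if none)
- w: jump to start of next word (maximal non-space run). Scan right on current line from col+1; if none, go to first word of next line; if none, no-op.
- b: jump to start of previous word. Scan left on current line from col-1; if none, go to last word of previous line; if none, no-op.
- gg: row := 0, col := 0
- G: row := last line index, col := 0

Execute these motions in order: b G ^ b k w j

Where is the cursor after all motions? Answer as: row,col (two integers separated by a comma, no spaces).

Answer: 3,14

Derivation:
After 1 (b): row=0 col=0 char='o'
After 2 (G): row=4 col=0 char='r'
After 3 (^): row=4 col=0 char='r'
After 4 (b): row=3 col=12 char='s'
After 5 (k): row=2 col=12 char='o'
After 6 (w): row=2 col=15 char='s'
After 7 (j): row=3 col=14 char='n'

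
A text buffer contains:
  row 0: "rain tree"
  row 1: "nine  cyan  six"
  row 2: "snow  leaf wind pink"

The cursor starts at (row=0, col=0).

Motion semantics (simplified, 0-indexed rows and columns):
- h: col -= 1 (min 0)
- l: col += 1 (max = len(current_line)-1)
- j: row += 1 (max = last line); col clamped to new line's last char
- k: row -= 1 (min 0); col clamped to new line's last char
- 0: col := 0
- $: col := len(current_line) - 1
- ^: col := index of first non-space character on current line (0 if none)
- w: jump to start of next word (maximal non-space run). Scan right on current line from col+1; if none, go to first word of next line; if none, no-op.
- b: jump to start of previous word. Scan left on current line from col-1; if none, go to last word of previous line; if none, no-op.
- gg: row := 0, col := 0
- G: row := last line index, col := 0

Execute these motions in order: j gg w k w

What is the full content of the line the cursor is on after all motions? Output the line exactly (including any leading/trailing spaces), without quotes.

After 1 (j): row=1 col=0 char='n'
After 2 (gg): row=0 col=0 char='r'
After 3 (w): row=0 col=5 char='t'
After 4 (k): row=0 col=5 char='t'
After 5 (w): row=1 col=0 char='n'

Answer: nine  cyan  six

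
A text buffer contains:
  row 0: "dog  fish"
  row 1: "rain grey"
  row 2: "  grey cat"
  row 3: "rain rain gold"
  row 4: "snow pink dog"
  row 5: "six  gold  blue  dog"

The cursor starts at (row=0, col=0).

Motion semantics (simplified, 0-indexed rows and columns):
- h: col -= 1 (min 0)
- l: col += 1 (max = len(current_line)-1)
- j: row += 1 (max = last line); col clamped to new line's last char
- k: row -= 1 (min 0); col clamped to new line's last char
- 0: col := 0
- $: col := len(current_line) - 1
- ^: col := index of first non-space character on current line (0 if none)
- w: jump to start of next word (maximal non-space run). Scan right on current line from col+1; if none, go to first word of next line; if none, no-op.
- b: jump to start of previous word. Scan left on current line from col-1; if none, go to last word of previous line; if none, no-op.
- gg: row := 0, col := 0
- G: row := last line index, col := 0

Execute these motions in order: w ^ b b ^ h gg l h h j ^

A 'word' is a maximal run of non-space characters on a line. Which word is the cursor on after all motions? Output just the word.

Answer: rain

Derivation:
After 1 (w): row=0 col=5 char='f'
After 2 (^): row=0 col=0 char='d'
After 3 (b): row=0 col=0 char='d'
After 4 (b): row=0 col=0 char='d'
After 5 (^): row=0 col=0 char='d'
After 6 (h): row=0 col=0 char='d'
After 7 (gg): row=0 col=0 char='d'
After 8 (l): row=0 col=1 char='o'
After 9 (h): row=0 col=0 char='d'
After 10 (h): row=0 col=0 char='d'
After 11 (j): row=1 col=0 char='r'
After 12 (^): row=1 col=0 char='r'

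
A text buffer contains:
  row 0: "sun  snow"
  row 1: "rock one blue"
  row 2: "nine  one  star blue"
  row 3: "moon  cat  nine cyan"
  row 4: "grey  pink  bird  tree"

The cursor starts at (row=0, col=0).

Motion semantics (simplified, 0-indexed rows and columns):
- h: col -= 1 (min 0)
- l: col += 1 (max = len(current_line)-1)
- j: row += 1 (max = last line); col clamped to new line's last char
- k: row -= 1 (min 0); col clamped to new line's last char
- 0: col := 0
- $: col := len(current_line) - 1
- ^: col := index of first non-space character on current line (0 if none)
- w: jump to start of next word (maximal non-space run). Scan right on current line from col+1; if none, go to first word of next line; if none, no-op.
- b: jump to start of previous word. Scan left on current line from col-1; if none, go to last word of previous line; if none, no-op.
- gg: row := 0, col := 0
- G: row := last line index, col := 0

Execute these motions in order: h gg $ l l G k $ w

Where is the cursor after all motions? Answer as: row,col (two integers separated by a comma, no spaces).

After 1 (h): row=0 col=0 char='s'
After 2 (gg): row=0 col=0 char='s'
After 3 ($): row=0 col=8 char='w'
After 4 (l): row=0 col=8 char='w'
After 5 (l): row=0 col=8 char='w'
After 6 (G): row=4 col=0 char='g'
After 7 (k): row=3 col=0 char='m'
After 8 ($): row=3 col=19 char='n'
After 9 (w): row=4 col=0 char='g'

Answer: 4,0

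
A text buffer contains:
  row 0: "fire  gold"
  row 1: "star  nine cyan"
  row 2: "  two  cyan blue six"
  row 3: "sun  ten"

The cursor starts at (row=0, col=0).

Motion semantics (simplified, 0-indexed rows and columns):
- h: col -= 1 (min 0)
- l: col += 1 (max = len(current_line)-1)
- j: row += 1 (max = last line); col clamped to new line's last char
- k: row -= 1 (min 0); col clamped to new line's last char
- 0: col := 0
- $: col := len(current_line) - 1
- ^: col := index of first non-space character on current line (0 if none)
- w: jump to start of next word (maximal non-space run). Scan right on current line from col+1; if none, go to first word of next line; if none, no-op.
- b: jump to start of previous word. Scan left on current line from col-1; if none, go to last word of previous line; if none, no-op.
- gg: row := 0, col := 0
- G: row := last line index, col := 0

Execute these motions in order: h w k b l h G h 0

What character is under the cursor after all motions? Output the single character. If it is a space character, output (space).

Answer: s

Derivation:
After 1 (h): row=0 col=0 char='f'
After 2 (w): row=0 col=6 char='g'
After 3 (k): row=0 col=6 char='g'
After 4 (b): row=0 col=0 char='f'
After 5 (l): row=0 col=1 char='i'
After 6 (h): row=0 col=0 char='f'
After 7 (G): row=3 col=0 char='s'
After 8 (h): row=3 col=0 char='s'
After 9 (0): row=3 col=0 char='s'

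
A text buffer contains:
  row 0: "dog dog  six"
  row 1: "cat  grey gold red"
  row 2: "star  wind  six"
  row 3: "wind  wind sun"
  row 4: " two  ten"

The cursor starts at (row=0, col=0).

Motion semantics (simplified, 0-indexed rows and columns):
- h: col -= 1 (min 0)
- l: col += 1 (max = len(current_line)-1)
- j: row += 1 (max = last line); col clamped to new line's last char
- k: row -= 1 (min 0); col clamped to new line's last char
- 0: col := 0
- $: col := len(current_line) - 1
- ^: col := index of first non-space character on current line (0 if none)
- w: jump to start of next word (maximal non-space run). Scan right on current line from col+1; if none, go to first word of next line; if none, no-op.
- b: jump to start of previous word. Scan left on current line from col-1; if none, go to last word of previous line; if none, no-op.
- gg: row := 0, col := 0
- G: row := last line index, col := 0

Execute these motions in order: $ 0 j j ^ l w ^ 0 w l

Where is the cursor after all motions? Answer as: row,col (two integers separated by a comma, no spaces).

After 1 ($): row=0 col=11 char='x'
After 2 (0): row=0 col=0 char='d'
After 3 (j): row=1 col=0 char='c'
After 4 (j): row=2 col=0 char='s'
After 5 (^): row=2 col=0 char='s'
After 6 (l): row=2 col=1 char='t'
After 7 (w): row=2 col=6 char='w'
After 8 (^): row=2 col=0 char='s'
After 9 (0): row=2 col=0 char='s'
After 10 (w): row=2 col=6 char='w'
After 11 (l): row=2 col=7 char='i'

Answer: 2,7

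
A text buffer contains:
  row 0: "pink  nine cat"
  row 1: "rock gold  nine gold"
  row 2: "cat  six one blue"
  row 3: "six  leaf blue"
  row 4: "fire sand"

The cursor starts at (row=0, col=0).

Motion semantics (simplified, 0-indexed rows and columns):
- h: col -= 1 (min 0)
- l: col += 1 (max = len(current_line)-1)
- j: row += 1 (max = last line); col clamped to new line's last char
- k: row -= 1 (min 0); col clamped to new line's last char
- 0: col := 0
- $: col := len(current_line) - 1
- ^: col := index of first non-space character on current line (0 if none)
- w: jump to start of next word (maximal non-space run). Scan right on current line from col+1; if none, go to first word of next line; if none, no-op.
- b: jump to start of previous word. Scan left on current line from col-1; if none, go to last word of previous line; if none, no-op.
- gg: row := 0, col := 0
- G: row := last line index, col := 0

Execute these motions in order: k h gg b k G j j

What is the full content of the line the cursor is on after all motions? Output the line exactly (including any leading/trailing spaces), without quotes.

After 1 (k): row=0 col=0 char='p'
After 2 (h): row=0 col=0 char='p'
After 3 (gg): row=0 col=0 char='p'
After 4 (b): row=0 col=0 char='p'
After 5 (k): row=0 col=0 char='p'
After 6 (G): row=4 col=0 char='f'
After 7 (j): row=4 col=0 char='f'
After 8 (j): row=4 col=0 char='f'

Answer: fire sand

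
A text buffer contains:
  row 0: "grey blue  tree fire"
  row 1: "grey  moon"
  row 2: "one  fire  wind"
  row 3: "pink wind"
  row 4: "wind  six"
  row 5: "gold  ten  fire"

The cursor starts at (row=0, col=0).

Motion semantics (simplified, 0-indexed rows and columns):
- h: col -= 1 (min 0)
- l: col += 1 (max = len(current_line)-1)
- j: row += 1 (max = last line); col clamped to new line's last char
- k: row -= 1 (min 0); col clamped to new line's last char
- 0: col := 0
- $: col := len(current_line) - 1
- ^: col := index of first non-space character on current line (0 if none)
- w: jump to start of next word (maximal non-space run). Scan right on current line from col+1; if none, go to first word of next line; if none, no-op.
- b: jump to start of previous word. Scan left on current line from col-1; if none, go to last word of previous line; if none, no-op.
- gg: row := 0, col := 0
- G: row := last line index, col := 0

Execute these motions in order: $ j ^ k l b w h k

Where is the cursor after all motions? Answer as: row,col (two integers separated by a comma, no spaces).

After 1 ($): row=0 col=19 char='e'
After 2 (j): row=1 col=9 char='n'
After 3 (^): row=1 col=0 char='g'
After 4 (k): row=0 col=0 char='g'
After 5 (l): row=0 col=1 char='r'
After 6 (b): row=0 col=0 char='g'
After 7 (w): row=0 col=5 char='b'
After 8 (h): row=0 col=4 char='_'
After 9 (k): row=0 col=4 char='_'

Answer: 0,4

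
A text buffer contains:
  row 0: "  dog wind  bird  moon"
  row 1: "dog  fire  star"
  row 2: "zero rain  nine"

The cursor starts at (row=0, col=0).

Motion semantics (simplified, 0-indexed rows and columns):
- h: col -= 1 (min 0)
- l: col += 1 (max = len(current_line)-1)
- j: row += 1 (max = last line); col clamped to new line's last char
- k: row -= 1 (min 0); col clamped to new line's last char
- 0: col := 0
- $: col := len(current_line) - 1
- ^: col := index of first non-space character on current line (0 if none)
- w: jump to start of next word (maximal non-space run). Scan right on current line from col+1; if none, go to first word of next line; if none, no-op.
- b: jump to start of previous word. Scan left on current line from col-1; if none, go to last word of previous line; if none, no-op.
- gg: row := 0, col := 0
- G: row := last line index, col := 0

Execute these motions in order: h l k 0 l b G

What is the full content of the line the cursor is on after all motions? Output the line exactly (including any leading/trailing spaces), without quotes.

Answer: zero rain  nine

Derivation:
After 1 (h): row=0 col=0 char='_'
After 2 (l): row=0 col=1 char='_'
After 3 (k): row=0 col=1 char='_'
After 4 (0): row=0 col=0 char='_'
After 5 (l): row=0 col=1 char='_'
After 6 (b): row=0 col=1 char='_'
After 7 (G): row=2 col=0 char='z'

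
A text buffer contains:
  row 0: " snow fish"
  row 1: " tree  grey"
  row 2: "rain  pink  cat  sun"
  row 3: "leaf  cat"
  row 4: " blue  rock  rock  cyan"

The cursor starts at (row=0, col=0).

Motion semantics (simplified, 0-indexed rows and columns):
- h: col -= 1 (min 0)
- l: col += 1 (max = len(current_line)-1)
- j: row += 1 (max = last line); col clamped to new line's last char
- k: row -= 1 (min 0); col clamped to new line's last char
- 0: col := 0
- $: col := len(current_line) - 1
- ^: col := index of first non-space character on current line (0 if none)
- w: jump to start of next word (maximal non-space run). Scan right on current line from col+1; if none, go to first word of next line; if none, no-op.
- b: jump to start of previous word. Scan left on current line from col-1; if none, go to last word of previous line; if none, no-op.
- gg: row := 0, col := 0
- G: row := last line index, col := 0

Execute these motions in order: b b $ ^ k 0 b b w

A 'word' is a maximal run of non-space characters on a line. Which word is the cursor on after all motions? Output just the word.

After 1 (b): row=0 col=0 char='_'
After 2 (b): row=0 col=0 char='_'
After 3 ($): row=0 col=9 char='h'
After 4 (^): row=0 col=1 char='s'
After 5 (k): row=0 col=1 char='s'
After 6 (0): row=0 col=0 char='_'
After 7 (b): row=0 col=0 char='_'
After 8 (b): row=0 col=0 char='_'
After 9 (w): row=0 col=1 char='s'

Answer: snow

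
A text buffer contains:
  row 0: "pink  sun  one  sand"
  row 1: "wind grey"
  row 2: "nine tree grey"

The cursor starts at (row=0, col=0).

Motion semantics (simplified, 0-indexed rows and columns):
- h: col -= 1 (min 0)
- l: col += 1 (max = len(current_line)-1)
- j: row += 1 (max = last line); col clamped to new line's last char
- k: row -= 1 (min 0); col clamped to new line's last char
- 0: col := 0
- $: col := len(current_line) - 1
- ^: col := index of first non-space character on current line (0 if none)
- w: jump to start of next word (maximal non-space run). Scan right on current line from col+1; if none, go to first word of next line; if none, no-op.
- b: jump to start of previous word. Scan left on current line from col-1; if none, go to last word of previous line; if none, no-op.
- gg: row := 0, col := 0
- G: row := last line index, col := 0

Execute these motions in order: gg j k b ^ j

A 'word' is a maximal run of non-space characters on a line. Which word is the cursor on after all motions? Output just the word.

Answer: wind

Derivation:
After 1 (gg): row=0 col=0 char='p'
After 2 (j): row=1 col=0 char='w'
After 3 (k): row=0 col=0 char='p'
After 4 (b): row=0 col=0 char='p'
After 5 (^): row=0 col=0 char='p'
After 6 (j): row=1 col=0 char='w'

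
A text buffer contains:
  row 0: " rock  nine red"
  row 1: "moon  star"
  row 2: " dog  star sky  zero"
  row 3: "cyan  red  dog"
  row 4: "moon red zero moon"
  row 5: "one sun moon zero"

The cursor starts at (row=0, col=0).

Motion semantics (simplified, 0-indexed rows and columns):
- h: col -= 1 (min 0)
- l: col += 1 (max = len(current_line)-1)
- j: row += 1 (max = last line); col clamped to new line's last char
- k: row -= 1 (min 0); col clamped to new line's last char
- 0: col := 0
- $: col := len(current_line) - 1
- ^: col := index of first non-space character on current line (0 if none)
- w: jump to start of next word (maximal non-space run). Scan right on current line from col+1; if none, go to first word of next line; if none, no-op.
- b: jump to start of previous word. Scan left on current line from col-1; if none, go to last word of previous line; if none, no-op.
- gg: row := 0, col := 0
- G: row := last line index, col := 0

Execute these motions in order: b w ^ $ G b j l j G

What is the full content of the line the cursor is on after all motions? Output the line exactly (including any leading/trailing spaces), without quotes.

Answer: one sun moon zero

Derivation:
After 1 (b): row=0 col=0 char='_'
After 2 (w): row=0 col=1 char='r'
After 3 (^): row=0 col=1 char='r'
After 4 ($): row=0 col=14 char='d'
After 5 (G): row=5 col=0 char='o'
After 6 (b): row=4 col=14 char='m'
After 7 (j): row=5 col=14 char='e'
After 8 (l): row=5 col=15 char='r'
After 9 (j): row=5 col=15 char='r'
After 10 (G): row=5 col=0 char='o'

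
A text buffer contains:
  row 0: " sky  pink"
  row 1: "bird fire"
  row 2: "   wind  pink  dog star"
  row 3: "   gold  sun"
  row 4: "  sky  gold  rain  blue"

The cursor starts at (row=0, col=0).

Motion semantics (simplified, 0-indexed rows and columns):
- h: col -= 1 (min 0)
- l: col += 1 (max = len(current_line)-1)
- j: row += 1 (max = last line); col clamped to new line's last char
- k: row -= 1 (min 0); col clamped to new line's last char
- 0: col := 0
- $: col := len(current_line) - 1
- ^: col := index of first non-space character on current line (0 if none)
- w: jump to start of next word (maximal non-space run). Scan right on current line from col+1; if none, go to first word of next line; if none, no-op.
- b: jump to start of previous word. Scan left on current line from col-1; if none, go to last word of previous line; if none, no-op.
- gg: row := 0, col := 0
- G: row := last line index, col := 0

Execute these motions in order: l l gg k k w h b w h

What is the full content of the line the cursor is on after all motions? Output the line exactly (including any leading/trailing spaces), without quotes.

After 1 (l): row=0 col=1 char='s'
After 2 (l): row=0 col=2 char='k'
After 3 (gg): row=0 col=0 char='_'
After 4 (k): row=0 col=0 char='_'
After 5 (k): row=0 col=0 char='_'
After 6 (w): row=0 col=1 char='s'
After 7 (h): row=0 col=0 char='_'
After 8 (b): row=0 col=0 char='_'
After 9 (w): row=0 col=1 char='s'
After 10 (h): row=0 col=0 char='_'

Answer:  sky  pink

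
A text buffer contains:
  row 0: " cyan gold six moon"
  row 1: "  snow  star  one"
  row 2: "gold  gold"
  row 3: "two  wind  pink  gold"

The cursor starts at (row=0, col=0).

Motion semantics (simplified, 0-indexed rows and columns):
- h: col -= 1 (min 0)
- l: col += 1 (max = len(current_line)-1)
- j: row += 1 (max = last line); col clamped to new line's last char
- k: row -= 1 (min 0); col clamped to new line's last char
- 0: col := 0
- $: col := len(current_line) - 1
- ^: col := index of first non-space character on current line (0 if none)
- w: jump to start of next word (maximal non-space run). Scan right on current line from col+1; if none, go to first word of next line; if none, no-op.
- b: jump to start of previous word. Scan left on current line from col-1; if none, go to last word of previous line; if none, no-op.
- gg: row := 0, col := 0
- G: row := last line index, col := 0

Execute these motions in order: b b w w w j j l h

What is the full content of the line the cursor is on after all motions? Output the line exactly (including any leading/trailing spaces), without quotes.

After 1 (b): row=0 col=0 char='_'
After 2 (b): row=0 col=0 char='_'
After 3 (w): row=0 col=1 char='c'
After 4 (w): row=0 col=6 char='g'
After 5 (w): row=0 col=11 char='s'
After 6 (j): row=1 col=11 char='r'
After 7 (j): row=2 col=9 char='d'
After 8 (l): row=2 col=9 char='d'
After 9 (h): row=2 col=8 char='l'

Answer: gold  gold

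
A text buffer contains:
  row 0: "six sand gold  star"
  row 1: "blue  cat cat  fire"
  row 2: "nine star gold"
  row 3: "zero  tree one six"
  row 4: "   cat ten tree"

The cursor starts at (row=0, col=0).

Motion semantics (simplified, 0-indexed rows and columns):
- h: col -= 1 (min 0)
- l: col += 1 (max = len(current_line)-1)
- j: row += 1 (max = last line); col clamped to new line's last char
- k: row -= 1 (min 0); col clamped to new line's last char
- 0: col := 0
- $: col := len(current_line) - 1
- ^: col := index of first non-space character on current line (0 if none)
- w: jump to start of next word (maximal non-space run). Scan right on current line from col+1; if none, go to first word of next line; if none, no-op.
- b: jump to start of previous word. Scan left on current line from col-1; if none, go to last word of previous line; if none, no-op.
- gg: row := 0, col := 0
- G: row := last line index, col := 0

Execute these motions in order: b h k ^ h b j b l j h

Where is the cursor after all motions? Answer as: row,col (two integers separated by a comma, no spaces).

Answer: 1,15

Derivation:
After 1 (b): row=0 col=0 char='s'
After 2 (h): row=0 col=0 char='s'
After 3 (k): row=0 col=0 char='s'
After 4 (^): row=0 col=0 char='s'
After 5 (h): row=0 col=0 char='s'
After 6 (b): row=0 col=0 char='s'
After 7 (j): row=1 col=0 char='b'
After 8 (b): row=0 col=15 char='s'
After 9 (l): row=0 col=16 char='t'
After 10 (j): row=1 col=16 char='i'
After 11 (h): row=1 col=15 char='f'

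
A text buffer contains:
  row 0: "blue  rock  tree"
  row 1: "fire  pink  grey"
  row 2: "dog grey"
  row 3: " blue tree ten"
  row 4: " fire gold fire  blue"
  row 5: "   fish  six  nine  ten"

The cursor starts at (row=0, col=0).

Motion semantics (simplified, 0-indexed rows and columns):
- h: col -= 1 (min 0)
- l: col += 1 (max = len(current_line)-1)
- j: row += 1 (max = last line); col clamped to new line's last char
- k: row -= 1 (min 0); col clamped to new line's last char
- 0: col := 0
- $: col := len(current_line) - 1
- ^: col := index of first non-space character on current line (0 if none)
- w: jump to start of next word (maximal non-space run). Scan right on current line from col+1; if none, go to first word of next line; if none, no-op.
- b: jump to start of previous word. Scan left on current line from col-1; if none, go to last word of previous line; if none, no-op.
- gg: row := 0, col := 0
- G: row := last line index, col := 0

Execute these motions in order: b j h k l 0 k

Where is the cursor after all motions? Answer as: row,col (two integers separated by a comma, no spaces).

Answer: 0,0

Derivation:
After 1 (b): row=0 col=0 char='b'
After 2 (j): row=1 col=0 char='f'
After 3 (h): row=1 col=0 char='f'
After 4 (k): row=0 col=0 char='b'
After 5 (l): row=0 col=1 char='l'
After 6 (0): row=0 col=0 char='b'
After 7 (k): row=0 col=0 char='b'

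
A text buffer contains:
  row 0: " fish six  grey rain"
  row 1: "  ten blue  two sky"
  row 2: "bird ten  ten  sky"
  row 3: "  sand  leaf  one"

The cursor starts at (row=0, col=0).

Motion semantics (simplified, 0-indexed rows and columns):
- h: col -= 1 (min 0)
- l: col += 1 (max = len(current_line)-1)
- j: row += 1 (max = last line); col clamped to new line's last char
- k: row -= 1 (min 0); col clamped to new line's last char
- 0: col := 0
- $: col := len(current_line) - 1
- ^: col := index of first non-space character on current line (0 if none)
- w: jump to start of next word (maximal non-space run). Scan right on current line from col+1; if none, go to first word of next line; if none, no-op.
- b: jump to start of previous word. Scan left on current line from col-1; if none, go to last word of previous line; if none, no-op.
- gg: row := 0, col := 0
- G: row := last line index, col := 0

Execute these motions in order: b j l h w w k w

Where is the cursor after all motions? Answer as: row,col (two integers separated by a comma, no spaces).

After 1 (b): row=0 col=0 char='_'
After 2 (j): row=1 col=0 char='_'
After 3 (l): row=1 col=1 char='_'
After 4 (h): row=1 col=0 char='_'
After 5 (w): row=1 col=2 char='t'
After 6 (w): row=1 col=6 char='b'
After 7 (k): row=0 col=6 char='s'
After 8 (w): row=0 col=11 char='g'

Answer: 0,11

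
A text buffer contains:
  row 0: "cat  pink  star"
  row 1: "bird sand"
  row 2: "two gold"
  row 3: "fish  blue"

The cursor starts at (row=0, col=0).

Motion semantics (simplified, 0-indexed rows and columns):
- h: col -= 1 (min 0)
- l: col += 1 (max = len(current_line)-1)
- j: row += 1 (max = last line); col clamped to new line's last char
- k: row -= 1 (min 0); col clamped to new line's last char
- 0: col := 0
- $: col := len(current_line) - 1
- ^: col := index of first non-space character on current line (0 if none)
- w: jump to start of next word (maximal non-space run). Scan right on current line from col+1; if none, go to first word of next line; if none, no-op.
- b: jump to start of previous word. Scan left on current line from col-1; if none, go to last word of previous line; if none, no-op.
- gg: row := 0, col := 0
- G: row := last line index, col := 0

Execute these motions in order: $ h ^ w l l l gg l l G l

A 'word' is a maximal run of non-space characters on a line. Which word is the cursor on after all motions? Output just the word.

Answer: fish

Derivation:
After 1 ($): row=0 col=14 char='r'
After 2 (h): row=0 col=13 char='a'
After 3 (^): row=0 col=0 char='c'
After 4 (w): row=0 col=5 char='p'
After 5 (l): row=0 col=6 char='i'
After 6 (l): row=0 col=7 char='n'
After 7 (l): row=0 col=8 char='k'
After 8 (gg): row=0 col=0 char='c'
After 9 (l): row=0 col=1 char='a'
After 10 (l): row=0 col=2 char='t'
After 11 (G): row=3 col=0 char='f'
After 12 (l): row=3 col=1 char='i'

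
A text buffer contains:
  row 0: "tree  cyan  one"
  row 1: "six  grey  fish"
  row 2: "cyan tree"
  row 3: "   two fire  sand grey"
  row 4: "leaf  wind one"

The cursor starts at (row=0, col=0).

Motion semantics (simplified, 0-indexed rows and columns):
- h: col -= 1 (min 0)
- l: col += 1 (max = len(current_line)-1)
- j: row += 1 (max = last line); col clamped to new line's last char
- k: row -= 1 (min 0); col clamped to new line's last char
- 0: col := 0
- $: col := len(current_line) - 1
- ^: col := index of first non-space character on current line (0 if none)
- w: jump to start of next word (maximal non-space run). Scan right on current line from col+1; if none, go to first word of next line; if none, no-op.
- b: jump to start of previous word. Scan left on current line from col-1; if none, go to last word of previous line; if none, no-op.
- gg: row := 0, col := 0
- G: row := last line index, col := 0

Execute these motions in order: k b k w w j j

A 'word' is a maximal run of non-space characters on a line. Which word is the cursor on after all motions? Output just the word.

Answer: tree

Derivation:
After 1 (k): row=0 col=0 char='t'
After 2 (b): row=0 col=0 char='t'
After 3 (k): row=0 col=0 char='t'
After 4 (w): row=0 col=6 char='c'
After 5 (w): row=0 col=12 char='o'
After 6 (j): row=1 col=12 char='i'
After 7 (j): row=2 col=8 char='e'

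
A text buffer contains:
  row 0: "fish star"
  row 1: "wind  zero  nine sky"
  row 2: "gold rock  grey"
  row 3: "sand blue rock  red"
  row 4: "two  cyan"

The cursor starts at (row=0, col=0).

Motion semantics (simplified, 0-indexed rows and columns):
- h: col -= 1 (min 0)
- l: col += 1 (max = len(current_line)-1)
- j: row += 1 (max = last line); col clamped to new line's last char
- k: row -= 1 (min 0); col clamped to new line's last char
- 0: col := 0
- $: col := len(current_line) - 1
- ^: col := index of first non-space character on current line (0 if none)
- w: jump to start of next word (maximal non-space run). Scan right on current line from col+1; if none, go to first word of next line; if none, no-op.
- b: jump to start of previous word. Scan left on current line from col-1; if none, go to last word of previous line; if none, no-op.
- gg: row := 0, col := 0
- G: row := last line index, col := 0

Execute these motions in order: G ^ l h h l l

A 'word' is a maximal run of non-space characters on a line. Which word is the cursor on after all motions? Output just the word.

After 1 (G): row=4 col=0 char='t'
After 2 (^): row=4 col=0 char='t'
After 3 (l): row=4 col=1 char='w'
After 4 (h): row=4 col=0 char='t'
After 5 (h): row=4 col=0 char='t'
After 6 (l): row=4 col=1 char='w'
After 7 (l): row=4 col=2 char='o'

Answer: two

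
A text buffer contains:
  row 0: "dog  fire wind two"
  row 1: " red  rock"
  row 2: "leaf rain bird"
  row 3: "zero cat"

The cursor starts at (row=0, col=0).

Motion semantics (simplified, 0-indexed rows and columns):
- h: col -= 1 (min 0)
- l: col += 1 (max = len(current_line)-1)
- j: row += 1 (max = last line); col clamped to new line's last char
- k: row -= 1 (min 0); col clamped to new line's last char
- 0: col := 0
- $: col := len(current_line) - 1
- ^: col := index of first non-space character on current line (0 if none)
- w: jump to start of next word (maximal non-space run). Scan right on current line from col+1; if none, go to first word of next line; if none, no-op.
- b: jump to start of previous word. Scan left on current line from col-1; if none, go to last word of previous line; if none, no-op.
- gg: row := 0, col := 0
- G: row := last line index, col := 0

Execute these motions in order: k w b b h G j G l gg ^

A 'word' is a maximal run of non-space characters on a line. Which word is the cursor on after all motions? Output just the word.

After 1 (k): row=0 col=0 char='d'
After 2 (w): row=0 col=5 char='f'
After 3 (b): row=0 col=0 char='d'
After 4 (b): row=0 col=0 char='d'
After 5 (h): row=0 col=0 char='d'
After 6 (G): row=3 col=0 char='z'
After 7 (j): row=3 col=0 char='z'
After 8 (G): row=3 col=0 char='z'
After 9 (l): row=3 col=1 char='e'
After 10 (gg): row=0 col=0 char='d'
After 11 (^): row=0 col=0 char='d'

Answer: dog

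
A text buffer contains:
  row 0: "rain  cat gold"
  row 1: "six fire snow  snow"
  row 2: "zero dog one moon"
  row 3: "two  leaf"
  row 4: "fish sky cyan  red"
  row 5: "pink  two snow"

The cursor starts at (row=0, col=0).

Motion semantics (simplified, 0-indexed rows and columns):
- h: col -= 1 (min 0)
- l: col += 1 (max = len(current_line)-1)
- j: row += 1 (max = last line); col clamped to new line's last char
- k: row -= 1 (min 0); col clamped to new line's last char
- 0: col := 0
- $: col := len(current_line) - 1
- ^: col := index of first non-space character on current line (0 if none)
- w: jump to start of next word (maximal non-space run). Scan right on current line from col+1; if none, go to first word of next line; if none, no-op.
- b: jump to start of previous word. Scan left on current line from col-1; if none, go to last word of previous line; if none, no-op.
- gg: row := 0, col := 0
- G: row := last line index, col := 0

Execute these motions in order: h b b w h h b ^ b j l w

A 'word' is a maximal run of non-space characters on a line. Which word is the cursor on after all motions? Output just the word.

After 1 (h): row=0 col=0 char='r'
After 2 (b): row=0 col=0 char='r'
After 3 (b): row=0 col=0 char='r'
After 4 (w): row=0 col=6 char='c'
After 5 (h): row=0 col=5 char='_'
After 6 (h): row=0 col=4 char='_'
After 7 (b): row=0 col=0 char='r'
After 8 (^): row=0 col=0 char='r'
After 9 (b): row=0 col=0 char='r'
After 10 (j): row=1 col=0 char='s'
After 11 (l): row=1 col=1 char='i'
After 12 (w): row=1 col=4 char='f'

Answer: fire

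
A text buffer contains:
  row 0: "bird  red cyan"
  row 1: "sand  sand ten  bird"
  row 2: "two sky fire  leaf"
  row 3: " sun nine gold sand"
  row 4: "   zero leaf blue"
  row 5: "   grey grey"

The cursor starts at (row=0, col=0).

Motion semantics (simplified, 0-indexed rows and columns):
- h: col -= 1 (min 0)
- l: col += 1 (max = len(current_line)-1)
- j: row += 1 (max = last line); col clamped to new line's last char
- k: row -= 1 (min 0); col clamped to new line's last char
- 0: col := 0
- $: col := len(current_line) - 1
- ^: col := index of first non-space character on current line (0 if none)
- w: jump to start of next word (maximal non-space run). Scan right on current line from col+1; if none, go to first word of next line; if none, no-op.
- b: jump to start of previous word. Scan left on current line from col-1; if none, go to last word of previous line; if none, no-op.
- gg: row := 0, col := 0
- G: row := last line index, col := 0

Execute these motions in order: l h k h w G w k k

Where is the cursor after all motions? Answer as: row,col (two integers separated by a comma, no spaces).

Answer: 3,3

Derivation:
After 1 (l): row=0 col=1 char='i'
After 2 (h): row=0 col=0 char='b'
After 3 (k): row=0 col=0 char='b'
After 4 (h): row=0 col=0 char='b'
After 5 (w): row=0 col=6 char='r'
After 6 (G): row=5 col=0 char='_'
After 7 (w): row=5 col=3 char='g'
After 8 (k): row=4 col=3 char='z'
After 9 (k): row=3 col=3 char='n'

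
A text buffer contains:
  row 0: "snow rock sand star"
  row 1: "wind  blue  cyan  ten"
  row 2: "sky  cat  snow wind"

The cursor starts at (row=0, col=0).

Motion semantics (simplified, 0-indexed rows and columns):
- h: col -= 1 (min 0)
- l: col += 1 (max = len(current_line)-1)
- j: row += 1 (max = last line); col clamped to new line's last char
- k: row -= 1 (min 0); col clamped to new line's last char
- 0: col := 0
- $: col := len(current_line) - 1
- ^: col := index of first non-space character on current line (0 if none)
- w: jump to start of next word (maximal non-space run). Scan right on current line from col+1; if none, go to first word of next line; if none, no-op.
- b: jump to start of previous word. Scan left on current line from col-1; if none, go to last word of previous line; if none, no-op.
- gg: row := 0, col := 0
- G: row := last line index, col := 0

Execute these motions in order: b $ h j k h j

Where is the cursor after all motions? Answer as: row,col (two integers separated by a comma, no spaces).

After 1 (b): row=0 col=0 char='s'
After 2 ($): row=0 col=18 char='r'
After 3 (h): row=0 col=17 char='a'
After 4 (j): row=1 col=17 char='_'
After 5 (k): row=0 col=17 char='a'
After 6 (h): row=0 col=16 char='t'
After 7 (j): row=1 col=16 char='_'

Answer: 1,16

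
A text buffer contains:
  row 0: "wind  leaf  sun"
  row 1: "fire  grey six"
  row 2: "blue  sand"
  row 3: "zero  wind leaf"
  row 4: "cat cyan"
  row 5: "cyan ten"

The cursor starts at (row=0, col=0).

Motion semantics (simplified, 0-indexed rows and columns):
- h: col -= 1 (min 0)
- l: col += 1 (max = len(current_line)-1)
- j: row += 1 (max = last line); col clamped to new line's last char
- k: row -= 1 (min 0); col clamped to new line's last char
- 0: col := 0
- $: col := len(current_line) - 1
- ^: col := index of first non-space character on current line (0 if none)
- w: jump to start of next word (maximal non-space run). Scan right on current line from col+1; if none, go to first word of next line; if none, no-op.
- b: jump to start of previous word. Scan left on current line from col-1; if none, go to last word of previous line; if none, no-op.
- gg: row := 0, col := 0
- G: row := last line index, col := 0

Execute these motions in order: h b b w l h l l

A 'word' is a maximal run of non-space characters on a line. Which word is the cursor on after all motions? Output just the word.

Answer: leaf

Derivation:
After 1 (h): row=0 col=0 char='w'
After 2 (b): row=0 col=0 char='w'
After 3 (b): row=0 col=0 char='w'
After 4 (w): row=0 col=6 char='l'
After 5 (l): row=0 col=7 char='e'
After 6 (h): row=0 col=6 char='l'
After 7 (l): row=0 col=7 char='e'
After 8 (l): row=0 col=8 char='a'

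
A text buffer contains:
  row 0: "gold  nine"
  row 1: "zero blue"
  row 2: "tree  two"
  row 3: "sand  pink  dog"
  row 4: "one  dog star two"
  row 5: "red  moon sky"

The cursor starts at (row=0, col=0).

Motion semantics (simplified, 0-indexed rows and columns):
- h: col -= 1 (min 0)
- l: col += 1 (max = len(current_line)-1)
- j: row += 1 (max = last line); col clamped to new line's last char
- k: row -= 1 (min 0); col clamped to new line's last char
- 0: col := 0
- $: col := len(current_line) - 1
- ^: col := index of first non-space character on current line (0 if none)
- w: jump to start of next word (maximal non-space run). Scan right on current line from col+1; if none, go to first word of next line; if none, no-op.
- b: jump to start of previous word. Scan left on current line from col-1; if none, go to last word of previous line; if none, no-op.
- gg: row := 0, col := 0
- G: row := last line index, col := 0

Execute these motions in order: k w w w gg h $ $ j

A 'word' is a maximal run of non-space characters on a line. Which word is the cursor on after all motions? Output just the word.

Answer: blue

Derivation:
After 1 (k): row=0 col=0 char='g'
After 2 (w): row=0 col=6 char='n'
After 3 (w): row=1 col=0 char='z'
After 4 (w): row=1 col=5 char='b'
After 5 (gg): row=0 col=0 char='g'
After 6 (h): row=0 col=0 char='g'
After 7 ($): row=0 col=9 char='e'
After 8 ($): row=0 col=9 char='e'
After 9 (j): row=1 col=8 char='e'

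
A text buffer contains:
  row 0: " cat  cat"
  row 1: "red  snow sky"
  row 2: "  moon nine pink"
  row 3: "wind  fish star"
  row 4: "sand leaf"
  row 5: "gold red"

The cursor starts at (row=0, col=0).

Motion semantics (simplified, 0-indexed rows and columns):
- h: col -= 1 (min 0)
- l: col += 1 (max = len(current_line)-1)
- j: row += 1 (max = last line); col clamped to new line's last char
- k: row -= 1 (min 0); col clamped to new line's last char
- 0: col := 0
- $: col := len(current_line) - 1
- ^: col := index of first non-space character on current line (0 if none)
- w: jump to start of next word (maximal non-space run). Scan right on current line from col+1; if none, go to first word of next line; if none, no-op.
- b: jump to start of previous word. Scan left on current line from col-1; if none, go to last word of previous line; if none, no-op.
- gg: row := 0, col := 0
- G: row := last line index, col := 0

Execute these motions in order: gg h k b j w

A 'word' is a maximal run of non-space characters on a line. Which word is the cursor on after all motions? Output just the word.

After 1 (gg): row=0 col=0 char='_'
After 2 (h): row=0 col=0 char='_'
After 3 (k): row=0 col=0 char='_'
After 4 (b): row=0 col=0 char='_'
After 5 (j): row=1 col=0 char='r'
After 6 (w): row=1 col=5 char='s'

Answer: snow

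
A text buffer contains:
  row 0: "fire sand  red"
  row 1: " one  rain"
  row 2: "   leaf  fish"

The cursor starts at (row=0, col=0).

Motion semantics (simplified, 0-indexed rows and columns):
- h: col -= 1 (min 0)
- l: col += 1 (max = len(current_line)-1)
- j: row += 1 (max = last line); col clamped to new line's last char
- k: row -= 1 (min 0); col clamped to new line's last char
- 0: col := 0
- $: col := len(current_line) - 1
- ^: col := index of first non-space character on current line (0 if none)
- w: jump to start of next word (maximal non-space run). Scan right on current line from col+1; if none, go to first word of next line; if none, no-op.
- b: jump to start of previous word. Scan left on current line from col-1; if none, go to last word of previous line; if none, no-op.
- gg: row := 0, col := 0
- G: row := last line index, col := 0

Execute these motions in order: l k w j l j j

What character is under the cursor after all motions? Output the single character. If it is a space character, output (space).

Answer: f

Derivation:
After 1 (l): row=0 col=1 char='i'
After 2 (k): row=0 col=1 char='i'
After 3 (w): row=0 col=5 char='s'
After 4 (j): row=1 col=5 char='_'
After 5 (l): row=1 col=6 char='r'
After 6 (j): row=2 col=6 char='f'
After 7 (j): row=2 col=6 char='f'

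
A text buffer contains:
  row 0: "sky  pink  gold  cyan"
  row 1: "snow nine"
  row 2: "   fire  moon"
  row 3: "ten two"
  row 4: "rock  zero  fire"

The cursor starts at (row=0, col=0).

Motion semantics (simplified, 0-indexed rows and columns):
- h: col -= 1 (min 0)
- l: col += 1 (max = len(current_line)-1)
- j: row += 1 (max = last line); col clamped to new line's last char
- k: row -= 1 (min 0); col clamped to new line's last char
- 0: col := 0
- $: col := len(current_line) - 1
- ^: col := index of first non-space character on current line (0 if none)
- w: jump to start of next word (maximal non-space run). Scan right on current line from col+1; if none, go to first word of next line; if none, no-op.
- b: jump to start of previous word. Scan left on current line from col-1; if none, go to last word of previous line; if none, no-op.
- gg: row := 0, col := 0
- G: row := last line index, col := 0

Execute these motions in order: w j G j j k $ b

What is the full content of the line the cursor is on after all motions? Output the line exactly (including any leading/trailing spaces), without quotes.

Answer: ten two

Derivation:
After 1 (w): row=0 col=5 char='p'
After 2 (j): row=1 col=5 char='n'
After 3 (G): row=4 col=0 char='r'
After 4 (j): row=4 col=0 char='r'
After 5 (j): row=4 col=0 char='r'
After 6 (k): row=3 col=0 char='t'
After 7 ($): row=3 col=6 char='o'
After 8 (b): row=3 col=4 char='t'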